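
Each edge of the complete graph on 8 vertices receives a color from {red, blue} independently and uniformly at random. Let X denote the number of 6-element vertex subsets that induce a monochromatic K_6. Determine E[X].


Let X = Σ_S X_S over the C(8, 6) = 28 subsets S of size 6, where X_S = 1 if the K_6 on S is monochromatic.
For a fixed S, the K_6 on S has C(6, 2) = 15 edges. P[all 15 edges red] = (1/2)^15, and likewise for blue, so P[monochromatic] = 2·(1/2)^15 = 2^{1 − 15} = 1/16384.
Summing: E[X] = C(8, 6) · 2^{1 − 15} = 28 · 1/16384 = 7/4096.
Numerically: E[X] ≈ 0.00171.

E[X] = C(8,6)·2^(1−C(6,2)) = 7/4096 ≈ 0.00171.


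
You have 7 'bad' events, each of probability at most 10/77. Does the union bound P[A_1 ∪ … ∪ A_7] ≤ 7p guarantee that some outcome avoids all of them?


Union bound: P[∪_{i=1}^{7} A_i] ≤ Σ_i P[A_i] ≤ 7·p = 7·(10/77) = 10/11.
Numerically: 10/11 ≈ 0.9090909.
Is 10/11 < 1? YES.
Since P[∪ A_i] ≤ 10/11 < 1, the complement has P[∩ A_i^c] ≥ 1 − 10/11 = 1/11 > 0, so some outcome avoids every A_i.

7·p = 10/11 ≈ 0.9090909; existence CERTIFIED by the union bound.


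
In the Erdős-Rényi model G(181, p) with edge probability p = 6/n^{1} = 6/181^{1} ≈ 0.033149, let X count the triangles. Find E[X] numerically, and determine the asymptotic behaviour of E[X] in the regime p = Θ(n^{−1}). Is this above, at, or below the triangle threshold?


Number of potential triangles: C(181, 3) = 971970.
Each occurs with probability p³ ≈ (0.033149)³ ≈ 3.6426549e-05.
By linearity: E[X] = C(181, 3)·p³ ≈ 971970 · 3.6426549e-05 ≈ 35.40551.
Here α = 1, so p = 6/n is exactly at the triangle threshold p ~ 1/n. Asymptotically E[X] → c³/6 = 6³/6 = 36 ≈ 36.00000, a bounded constant. In this regime the triangle count is asymptotically Poisson(c³/6).

E[X] ≈ 35.40551; in regime p = Θ(1/n^{1}) E[X] stays bounded (at the triangle threshold p ~ 1/n).


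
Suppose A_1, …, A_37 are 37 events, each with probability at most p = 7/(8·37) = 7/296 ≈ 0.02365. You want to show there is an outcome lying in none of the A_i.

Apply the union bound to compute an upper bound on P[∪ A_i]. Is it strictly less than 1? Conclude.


Union bound: P[∪_{i=1}^{37} A_i] ≤ Σ_i P[A_i] ≤ 37·p = 37·(7/296) = 7/8.
Numerically: 7/8 ≈ 0.87500.
Is 7/8 < 1? YES.
Since P[∪ A_i] ≤ 7/8 < 1, the complement has P[∩ A_i^c] ≥ 1 − 7/8 = 1/8 > 0, so some outcome avoids every A_i.

37·p = 7/8 ≈ 0.87500; existence CERTIFIED by the union bound.


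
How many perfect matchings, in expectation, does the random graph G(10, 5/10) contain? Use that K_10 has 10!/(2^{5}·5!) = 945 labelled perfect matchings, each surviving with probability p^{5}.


K_10 has 10!/(2^{5}·5!) = 945 labelled perfect matchings.
For each such perfect matching H, let X_H = 1 if all 5 edges of H are present in G. Then P[X_H = 1] = p^{5} = (1/2)^{5} = 1/32.
Summing the indicators: E[X] = Σ_H E[X_H] = 945 · p^{5} = 945 · 1/32 = 945/32.
Numerically: E[X] ≈ 29.531.

E[X] = 945 · (1/2)^{5} = 945/32 ≈ 29.531.


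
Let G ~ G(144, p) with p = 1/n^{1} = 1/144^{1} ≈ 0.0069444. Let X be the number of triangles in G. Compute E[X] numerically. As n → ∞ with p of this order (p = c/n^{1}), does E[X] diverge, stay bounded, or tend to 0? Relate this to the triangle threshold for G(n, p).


Number of potential triangles: C(144, 3) = 487344.
Each occurs with probability p³ ≈ (0.0069444)³ ≈ 3.3489798e-07.
By linearity: E[X] = C(144, 3)·p³ ≈ 487344 · 3.3489798e-07 ≈ 0.16321.
Here α = 1, so p = 1/n is exactly at the triangle threshold p ~ 1/n. Asymptotically E[X] → c³/6 = 1³/6 = 1/6 ≈ 0.16667, a bounded constant. In this regime the triangle count is asymptotically Poisson(c³/6).

E[X] ≈ 0.16321; in regime p = Θ(1/n^{1}) E[X] stays bounded (at the triangle threshold p ~ 1/n).


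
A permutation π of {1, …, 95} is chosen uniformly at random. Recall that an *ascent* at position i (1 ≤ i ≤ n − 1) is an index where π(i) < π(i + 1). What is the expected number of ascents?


Write X = Σ X_I over i = 1, …, 94, with X_I the indicator of one ascent.
There are 94 indicators.
For each fixed i, the pair (π(i), π(i+1)) is a uniformly random ordered pair of distinct values from {1, …, 95}; by symmetry P[π(i) < π(i+1)] = 1/2.
By linearity: E[X] = 94 · (1/2) = (95 − 1) · (1/2) = 47 ≈ 47.000.

E[X] = 47 = 47.000.


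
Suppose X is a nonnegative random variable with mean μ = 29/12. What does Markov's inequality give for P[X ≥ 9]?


μ = E[X] = 29/12, a = 9.
Markov: P[X ≥ 9] ≤ μ/a = (29/12)/9 = 29/108.
Numerically: ≈ 0.269.
(Since a = 9 > μ = 2.417, the bound 29/108 is < 1 and informative.)

P[X ≥ 9] ≤ 29/108 ≈ 0.269.


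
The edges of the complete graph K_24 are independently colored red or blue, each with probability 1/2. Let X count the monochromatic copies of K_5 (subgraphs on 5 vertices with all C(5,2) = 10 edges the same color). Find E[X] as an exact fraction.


Let X = Σ_S X_S over the C(24, 5) = 42504 subsets S of size 5, where X_S = 1 if the K_5 on S is monochromatic.
For a fixed S, the K_5 on S has C(5, 2) = 10 edges. P[all 10 edges red] = (1/2)^10, and likewise for blue, so P[monochromatic] = 2·(1/2)^10 = 2^{1 − 10} = 1/512.
Summing: E[X] = C(24, 5) · 2^{1 − 10} = 42504 · 1/512 = 5313/64.
Numerically: E[X] ≈ 83.015625.

E[X] = C(24,5)·2^(1−C(5,2)) = 5313/64 ≈ 83.015625.


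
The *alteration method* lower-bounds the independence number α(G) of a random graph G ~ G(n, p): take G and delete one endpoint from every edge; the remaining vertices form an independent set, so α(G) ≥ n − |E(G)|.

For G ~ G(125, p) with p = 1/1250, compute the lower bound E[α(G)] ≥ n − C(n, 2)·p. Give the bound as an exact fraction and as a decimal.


E[|E(G)|] = C(125, 2)·p = 7750 · (1/1250) = 31/5.
E[α(G)] ≥ n − E[|E(G)|] = 125 − 31/5 = 594/5.
Numerically: ≈ 118.800.
(This is only a lower bound; the true E[α(G)] may be larger.)

E[α(G)] ≥ 594/5 ≈ 118.800.


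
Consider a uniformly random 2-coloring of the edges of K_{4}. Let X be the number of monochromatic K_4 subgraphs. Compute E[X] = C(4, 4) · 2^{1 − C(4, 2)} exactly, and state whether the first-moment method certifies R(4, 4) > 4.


E[X] = C(4, 4) · 2^{1 − 6} = 1 · 2^{−5} = 1/32.
As a reduced fraction: E[X] = 1/32 ≈ 0.031.
Is E[X] < 1? YES.
Since E[X] < 1, there exists a 2-coloring of K_{4} with no monochromatic K_4; hence R(4, 4) > 4.

E[X] = 1/32 ≈ 0.031; E[X] < 1, so R(4, 4) > 4.


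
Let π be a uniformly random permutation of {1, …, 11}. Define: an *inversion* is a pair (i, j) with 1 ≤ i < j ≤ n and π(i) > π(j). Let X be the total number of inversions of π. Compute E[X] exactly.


Write X = Σ X_I over the C(11, 2) = 55 pairs i < j, with X_I the indicator of one inversion.
There are 55 indicators.
For each fixed pair i < j, the values π(i) and π(j) are two distinct elements of {1, …, 11} in uniformly random order; by symmetry P[π(i) > π(j)] = 1/2.
By linearity: E[X] = 55 · (1/2) = C(11, 2) · (1/2) = 55/2 = 55/2 ≈ 27.5000.

E[X] = 55/2 = 27.5000.


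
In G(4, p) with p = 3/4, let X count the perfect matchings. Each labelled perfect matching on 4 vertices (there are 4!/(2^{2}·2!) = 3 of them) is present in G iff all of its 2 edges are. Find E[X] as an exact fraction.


K_4 has 4!/(2^{2}·2!) = 3 labelled perfect matchings.
For each such perfect matching H, let X_H = 1 if all 2 edges of H are present in G. Then P[X_H = 1] = p^{2} = (3/4)^{2} = 9/16.
By linearity of expectation: E[X] = Σ_H E[X_H] = 3 · p^{2} = 3 · 9/16 = 27/16.
Numerically: E[X] ≈ 1.688.

E[X] = 3 · (3/4)^{2} = 27/16 ≈ 1.688.


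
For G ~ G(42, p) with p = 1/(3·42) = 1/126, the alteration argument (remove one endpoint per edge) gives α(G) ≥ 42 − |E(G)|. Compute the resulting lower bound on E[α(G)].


E[|E(G)|] = C(42, 2)·p = 861 · (1/126) = 41/6.
E[α(G)] ≥ n − E[|E(G)|] = 42 − 41/6 = 211/6.
Numerically: ≈ 35.167.
(This is only a lower bound; the true E[α(G)] may be larger.)

E[α(G)] ≥ 211/6 ≈ 35.167.


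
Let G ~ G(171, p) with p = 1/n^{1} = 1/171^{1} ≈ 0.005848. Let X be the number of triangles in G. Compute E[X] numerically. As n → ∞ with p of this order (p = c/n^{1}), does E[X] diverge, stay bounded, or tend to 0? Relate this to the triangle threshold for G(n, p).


Number of potential triangles: C(171, 3) = 818805.
Each occurs with probability p³ ≈ (0.005848)³ ≈ 1.9999156e-07.
By linearity: E[X] = C(171, 3)·p³ ≈ 818805 · 1.9999156e-07 ≈ 0.16375.
Here α = 1, so p = 1/n is exactly at the triangle threshold p ~ 1/n. Asymptotically E[X] → c³/6 = 1³/6 = 1/6 ≈ 0.16667, a bounded constant. In this regime the triangle count is asymptotically Poisson(c³/6).

E[X] ≈ 0.16375; in regime p = Θ(1/n^{1}) E[X] stays bounded (at the triangle threshold p ~ 1/n).


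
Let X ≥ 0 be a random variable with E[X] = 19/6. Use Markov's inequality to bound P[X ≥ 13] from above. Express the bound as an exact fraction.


μ = E[X] = 19/6, a = 13.
Markov: P[X ≥ 13] ≤ μ/a = (19/6)/13 = 19/78.
Numerically: ≈ 0.244.
(Since a = 13 > μ = 3.167, the bound 19/78 is < 1 and informative.)

P[X ≥ 13] ≤ 19/78 ≈ 0.244.


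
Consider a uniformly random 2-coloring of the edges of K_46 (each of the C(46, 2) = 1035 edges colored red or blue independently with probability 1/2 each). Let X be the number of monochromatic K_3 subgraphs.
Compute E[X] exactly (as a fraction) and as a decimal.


Let X = Σ_S X_S over the C(46, 3) = 15180 subsets S of size 3, where X_S = 1 if the K_3 on S is monochromatic.
For a fixed S, the K_3 on S has C(3, 2) = 3 edges. P[all 3 edges red] = (1/2)^3, and likewise for blue, so P[monochromatic] = 2·(1/2)^3 = 2^{1 − 3} = 1/4.
By linearity: E[X] = C(46, 3) · 2^{1 − 3} = 15180 · 1/4 = 3795.
Numerically: E[X] ≈ 3795.0000.

E[X] = C(46,3)·2^(1−C(3,2)) = 3795 ≈ 3795.0000.


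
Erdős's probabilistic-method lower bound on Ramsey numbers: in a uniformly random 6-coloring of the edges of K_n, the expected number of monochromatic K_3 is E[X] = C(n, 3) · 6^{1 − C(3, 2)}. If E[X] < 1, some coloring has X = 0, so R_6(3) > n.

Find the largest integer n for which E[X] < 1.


We need C(n, 3) · 6^{1 − 3} < 1, i.e. C(n, 3) < 6^{3 − 1} = 36.
Check values of n near the boundary:
  n = 3: C(3, 3) = 1; 1 < 36? YES
  n = 4: C(4, 3) = 4; 4 < 36? YES
  n = 5: C(5, 3) = 10; 10 < 36? YES
  n = 6: C(6, 3) = 20; 20 < 36? YES
  n = 7: C(7, 3) = 35; 35 < 36? YES
  n = 8: C(8, 3) = 56; 56 < 36? NO
  n = 9: C(9, 3) = 84; 84 < 36? NO
The largest n with C(n, 3) < 36 is n = 7 (where E[X] = 35/36 ≈ 0.9722222). Hence R_6(3) > 7, i.e. R_6(3) ≥ 8.

Largest n = 7; hence R_6(3) > 7.


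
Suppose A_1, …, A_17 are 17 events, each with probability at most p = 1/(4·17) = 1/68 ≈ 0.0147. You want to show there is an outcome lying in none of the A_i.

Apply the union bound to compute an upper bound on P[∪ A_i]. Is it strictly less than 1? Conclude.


Union bound: P[∪_{i=1}^{17} A_i] ≤ Σ_i P[A_i] ≤ 17·p = 17·(1/68) = 1/4.
Numerically: 1/4 ≈ 0.2500.
Is 1/4 < 1? YES.
Since P[∪ A_i] ≤ 1/4 < 1, the complement has P[∩ A_i^c] ≥ 1 − 1/4 = 3/4 > 0, so some outcome avoids every A_i.

17·p = 1/4 ≈ 0.2500; existence CERTIFIED by the union bound.


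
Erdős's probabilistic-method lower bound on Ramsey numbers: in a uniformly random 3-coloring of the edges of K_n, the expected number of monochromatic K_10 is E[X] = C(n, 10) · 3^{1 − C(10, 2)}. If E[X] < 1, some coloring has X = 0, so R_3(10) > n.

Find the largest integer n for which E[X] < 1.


We need C(n, 10) · 3^{1 − 45} < 1, i.e. C(n, 10) < 3^{45 − 1} = 984770902183611232881.
Check values of n near the boundary:
  n = 567: C(567, 10) = 873787071273467749398; 873787071273467749398 < 984770902183611232881? YES
  n = 568: C(568, 10) = 889446337783744949208; 889446337783744949208 < 984770902183611232881? YES
  n = 569: C(569, 10) = 905357721286137524328; 905357721286137524328 < 984770902183611232881? YES
  n = 570: C(570, 10) = 921524823451961408691; 921524823451961408691 < 984770902183611232881? YES
  n = 571: C(571, 10) = 937951290893172842001; 937951290893172842001 < 984770902183611232881? YES
  n = 572: C(572, 10) = 954640815642161682606; 954640815642161682606 < 984770902183611232881? YES
  n = 573: C(573, 10) = 971597135635805762226; 971597135635805762226 < 984770902183611232881? YES
  n = 574: C(574, 10) = 988824035203816502691; 988824035203816502691 < 984770902183611232881? NO
  n = 575: C(575, 10) = 1006325345561406175305; 1006325345561406175305 < 984770902183611232881? NO
The largest n with C(n, 10) < 984770902183611232881 is n = 573 (where E[X] = 35985079097622435638/36472996377170786403 ≈ 0.9866). Hence R_3(10) > 573, i.e. R_3(10) ≥ 574.

Largest n = 573; hence R_3(10) > 573.


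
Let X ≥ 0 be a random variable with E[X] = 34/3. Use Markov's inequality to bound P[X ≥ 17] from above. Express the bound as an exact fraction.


μ = E[X] = 34/3, a = 17.
Markov: P[X ≥ 17] ≤ μ/a = (34/3)/17 = 2/3.
Numerically: ≈ 0.667.
(Since a = 17 > μ = 11.333, the bound 2/3 is < 1 and informative.)

P[X ≥ 17] ≤ 2/3 ≈ 0.667.


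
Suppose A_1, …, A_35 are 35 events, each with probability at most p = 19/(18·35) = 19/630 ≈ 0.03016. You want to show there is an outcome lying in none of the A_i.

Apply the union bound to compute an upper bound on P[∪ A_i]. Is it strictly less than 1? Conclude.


Union bound: P[∪_{i=1}^{35} A_i] ≤ Σ_i P[A_i] ≤ 35·p = 35·(19/630) = 19/18.
Numerically: 19/18 ≈ 1.05556.
Is 19/18 < 1? NO.
Since the bound 19/18 is ≥ 1, the union bound is uninformative here; it does NOT by itself certify existence.

35·p = 19/18 ≈ 1.05556; existence NOT certified by the union bound.


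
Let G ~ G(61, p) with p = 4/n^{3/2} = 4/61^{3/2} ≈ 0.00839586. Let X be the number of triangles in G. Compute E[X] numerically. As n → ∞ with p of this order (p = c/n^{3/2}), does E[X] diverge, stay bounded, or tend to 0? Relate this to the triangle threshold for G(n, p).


Number of potential triangles: C(61, 3) = 35990.
Each occurs with probability p³ ≈ (0.00839586)³ ≈ 5.91828284e-07.
By linearity: E[X] = C(61, 3)·p³ ≈ 35990 · 5.91828284e-07 ≈ 0.021300.
Since α = 3/2 > 1, p = c/n^{3/2} = o(1/n) is below the triangle threshold p ~ 1/n. Asymptotically E[X] ~ (c³/6)·n^{3(1−α)} = (4³/6)·n^{-1.5} → 0, so by Markov's inequality G has no triangles w.h.p.

E[X] ≈ 0.021300; in regime p = Θ(1/n^{3/2}) E[X] tends to 0 (below the triangle threshold p ~ 1/n).


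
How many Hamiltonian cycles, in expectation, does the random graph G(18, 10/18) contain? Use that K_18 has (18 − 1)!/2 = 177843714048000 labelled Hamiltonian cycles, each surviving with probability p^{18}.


K_18 has (18 − 1)!/2 = 177843714048000 labelled Hamiltonian cycles.
For each such Hamiltonian cycle H, let X_H = 1 if all 18 edges of H are present in G. Then P[X_H = 1] = p^{18} = (5/9)^{18} = 3814697265625/150094635296999121.
By linearity: E[X] = Σ_H E[X_H] = 177843714048000 · p^{18} = 177843714048000 · 3814697265625/150094635296999121 = 930617187500000000000000/205891132094649.
Numerically: E[X] ≈ 4.51995e+09.

E[X] = 177843714048000 · (5/9)^{18} = 930617187500000000000000/205891132094649 ≈ 4.51995e+09.


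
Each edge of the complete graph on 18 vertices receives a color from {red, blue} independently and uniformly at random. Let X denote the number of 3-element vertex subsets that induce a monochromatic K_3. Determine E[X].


Let X = Σ_S X_S over the C(18, 3) = 816 subsets S of size 3, where X_S = 1 if the K_3 on S is monochromatic.
For a fixed S, the K_3 on S has C(3, 2) = 3 edges. P[all 3 edges red] = (1/2)^3, and likewise for blue, so P[monochromatic] = 2·(1/2)^3 = 2^{1 − 3} = 1/4.
Summing: E[X] = C(18, 3) · 2^{1 − 3} = 816 · 1/4 = 204.
Numerically: E[X] ≈ 204.000000.

E[X] = C(18,3)·2^(1−C(3,2)) = 204 ≈ 204.000000.


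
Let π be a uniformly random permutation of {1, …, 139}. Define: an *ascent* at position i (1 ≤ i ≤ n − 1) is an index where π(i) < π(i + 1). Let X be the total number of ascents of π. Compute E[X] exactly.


Write X = Σ X_I over i = 1, …, 138, with X_I the indicator of one ascent.
There are 138 indicators.
For each fixed i, the pair (π(i), π(i+1)) is a uniformly random ordered pair of distinct values from {1, …, 139}; by symmetry P[π(i) < π(i+1)] = 1/2.
By linearity: E[X] = 138 · (1/2) = (139 − 1) · (1/2) = 69 ≈ 69.0000.

E[X] = 69 = 69.0000.


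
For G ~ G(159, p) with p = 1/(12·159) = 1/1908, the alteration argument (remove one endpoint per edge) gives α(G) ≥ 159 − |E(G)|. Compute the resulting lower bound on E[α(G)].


E[|E(G)|] = C(159, 2)·p = 12561 · (1/1908) = 79/12.
E[α(G)] ≥ n − E[|E(G)|] = 159 − 79/12 = 1829/12.
Numerically: ≈ 152.41667.
(This is only a lower bound; the true E[α(G)] may be larger.)

E[α(G)] ≥ 1829/12 ≈ 152.41667.


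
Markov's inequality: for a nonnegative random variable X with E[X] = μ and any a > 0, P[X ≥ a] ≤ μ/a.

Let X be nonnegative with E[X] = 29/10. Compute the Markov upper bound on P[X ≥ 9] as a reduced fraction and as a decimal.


μ = E[X] = 29/10, a = 9.
Markov: P[X ≥ 9] ≤ μ/a = (29/10)/9 = 29/90.
Numerically: ≈ 0.32222.
(Since a = 9 > μ = 2.90000, the bound 29/90 is < 1 and informative.)

P[X ≥ 9] ≤ 29/90 ≈ 0.32222.


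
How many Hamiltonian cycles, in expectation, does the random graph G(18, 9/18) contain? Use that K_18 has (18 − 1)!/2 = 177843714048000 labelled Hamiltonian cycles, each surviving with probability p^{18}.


K_18 has (18 − 1)!/2 = 177843714048000 labelled Hamiltonian cycles.
For each such Hamiltonian cycle H, let X_H = 1 if all 18 edges of H are present in G. Then P[X_H = 1] = p^{18} = (1/2)^{18} = 1/262144.
By linearity: E[X] = Σ_H E[X_H] = 177843714048000 · p^{18} = 177843714048000 · 1/262144 = 10854718875/16.
Numerically: E[X] ≈ 6.7842e+08.

E[X] = 177843714048000 · (1/2)^{18} = 10854718875/16 ≈ 6.7842e+08.


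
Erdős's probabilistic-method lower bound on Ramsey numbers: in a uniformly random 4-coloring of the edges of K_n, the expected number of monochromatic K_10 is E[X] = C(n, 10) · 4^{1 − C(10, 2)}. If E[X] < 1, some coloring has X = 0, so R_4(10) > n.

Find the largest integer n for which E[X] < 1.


We need C(n, 10) · 4^{1 − 45} < 1, i.e. C(n, 10) < 4^{45 − 1} = 309485009821345068724781056.
Check values of n near the boundary:
  n = 2019: C(2019, 10) = 303322949179835278009229628; 303322949179835278009229628 < 309485009821345068724781056? YES
  n = 2020: C(2020, 10) = 304832018578739931133653656; 304832018578739931133653656 < 309485009821345068724781056? YES
  n = 2021: C(2021, 10) = 306347841644770462864800616; 306347841644770462864800616 < 309485009821345068724781056? YES
  n = 2022: C(2022, 10) = 307870445231474093395937796; 307870445231474093395937796 < 309485009821345068724781056? YES
  n = 2023: C(2023, 10) = 309399856285778485315440716; 309399856285778485315440716 < 309485009821345068724781056? YES
  n = 2024: C(2024, 10) = 310936101848269937576192656; 310936101848269937576192656 < 309485009821345068724781056? NO
  n = 2025: C(2025, 10) = 312479209053472269772600560; 312479209053472269772600560 < 309485009821345068724781056? NO
The largest n with C(n, 10) < 309485009821345068724781056 is n = 2023 (where E[X] = 77349964071444621328860179/77371252455336267181195264 ≈ 0.9997). Hence R_4(10) > 2023, i.e. R_4(10) ≥ 2024.

Largest n = 2023; hence R_4(10) > 2023.


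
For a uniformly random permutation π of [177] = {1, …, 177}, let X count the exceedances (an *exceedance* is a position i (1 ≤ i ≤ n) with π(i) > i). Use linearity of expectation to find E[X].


Write X = Σ_{i=1}^{177} X_i, where X_i = 1_{π(i) > i}.
For each fixed i, π(i) is uniform over {1, …, 177} (marginal of a uniform permutation), so P[π(i) > i] = (n − i)/n. Summing: Σ_{i=1}^{177} (n − i)/n = (0 + 1 + … + 176)/177 = 177(177 − 1)/(2·177) = (177 − 1)/2.
Hence E[X] = Σ_{i=1}^{177} (177 − i)/177 = 88 ≈ 88.000.

E[X] = 88 = 88.000.


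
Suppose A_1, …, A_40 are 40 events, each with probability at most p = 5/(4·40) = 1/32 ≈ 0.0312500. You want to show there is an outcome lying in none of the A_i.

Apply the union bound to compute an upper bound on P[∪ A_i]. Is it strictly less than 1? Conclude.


Union bound: P[∪_{i=1}^{40} A_i] ≤ Σ_i P[A_i] ≤ 40·p = 40·(1/32) = 5/4.
Numerically: 5/4 ≈ 1.2500000.
Is 5/4 < 1? NO.
Since the bound 5/4 is ≥ 1, the union bound is uninformative here; it does NOT by itself certify existence.

40·p = 5/4 ≈ 1.2500000; existence NOT certified by the union bound.


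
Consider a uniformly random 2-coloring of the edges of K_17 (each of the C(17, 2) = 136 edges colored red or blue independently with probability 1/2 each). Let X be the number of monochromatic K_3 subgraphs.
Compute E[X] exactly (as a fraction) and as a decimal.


Let X = Σ_S X_S over the C(17, 3) = 680 subsets S of size 3, where X_S = 1 if the K_3 on S is monochromatic.
For a fixed S, the K_3 on S has C(3, 2) = 3 edges. P[all 3 edges red] = (1/2)^3, and likewise for blue, so P[monochromatic] = 2·(1/2)^3 = 2^{1 − 3} = 1/4.
By linearity of expectation: E[X] = C(17, 3) · 2^{1 − 3} = 680 · 1/4 = 170.
Numerically: E[X] ≈ 170.000000.

E[X] = C(17,3)·2^(1−C(3,2)) = 170 ≈ 170.000000.


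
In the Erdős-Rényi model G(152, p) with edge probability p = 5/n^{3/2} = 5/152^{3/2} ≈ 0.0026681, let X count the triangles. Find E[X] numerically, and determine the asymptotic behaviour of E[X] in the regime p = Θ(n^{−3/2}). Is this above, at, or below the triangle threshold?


Number of potential triangles: C(152, 3) = 573800.
Each occurs with probability p³ ≈ (0.0026681)³ ≈ 1.8993888e-08.
By linearity: E[X] = C(152, 3)·p³ ≈ 573800 · 1.8993888e-08 ≈ 0.01090.
Since α = 3/2 > 1, p = c/n^{3/2} = o(1/n) is below the triangle threshold p ~ 1/n. Asymptotically E[X] ~ (c³/6)·n^{3(1−α)} = (5³/6)·n^{-1.5} → 0, so by Markov's inequality G has no triangles w.h.p.

E[X] ≈ 0.01090; in regime p = Θ(1/n^{3/2}) E[X] tends to 0 (below the triangle threshold p ~ 1/n).


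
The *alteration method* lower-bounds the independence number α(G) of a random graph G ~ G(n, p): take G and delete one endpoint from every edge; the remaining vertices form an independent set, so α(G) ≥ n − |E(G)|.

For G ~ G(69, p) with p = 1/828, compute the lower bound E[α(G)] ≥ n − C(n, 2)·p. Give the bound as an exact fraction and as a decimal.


E[|E(G)|] = C(69, 2)·p = 2346 · (1/828) = 17/6.
E[α(G)] ≥ n − E[|E(G)|] = 69 − 17/6 = 397/6.
Numerically: ≈ 66.1667.
(This is only a lower bound; the true E[α(G)] may be larger.)

E[α(G)] ≥ 397/6 ≈ 66.1667.


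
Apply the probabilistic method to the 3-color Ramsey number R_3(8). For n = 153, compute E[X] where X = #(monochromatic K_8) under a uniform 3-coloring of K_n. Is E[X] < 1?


E[X] = C(153, 8) · 3^{1 − 28} = 6183023199255 · 3^{−27} = 6183023199255/7625597484987.
As a reduced fraction: E[X] = 687002577695/847288609443 ≈ 0.810825.
Is E[X] < 1? YES.
Since E[X] < 1, there exists a 3-coloring of K_{153} with no monochromatic K_8; hence R_3(8) > 153.

E[X] = 687002577695/847288609443 ≈ 0.810825; E[X] < 1, so R_3(8) > 153.


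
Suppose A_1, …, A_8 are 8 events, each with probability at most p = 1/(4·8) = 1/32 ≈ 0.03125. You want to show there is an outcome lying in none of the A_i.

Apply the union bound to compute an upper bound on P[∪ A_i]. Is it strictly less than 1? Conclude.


Union bound: P[∪_{i=1}^{8} A_i] ≤ Σ_i P[A_i] ≤ 8·p = 8·(1/32) = 1/4.
Numerically: 1/4 ≈ 0.25000.
Is 1/4 < 1? YES.
Since P[∪ A_i] ≤ 1/4 < 1, the complement has P[∩ A_i^c] ≥ 1 − 1/4 = 3/4 > 0, so some outcome avoids every A_i.

8·p = 1/4 ≈ 0.25000; existence CERTIFIED by the union bound.


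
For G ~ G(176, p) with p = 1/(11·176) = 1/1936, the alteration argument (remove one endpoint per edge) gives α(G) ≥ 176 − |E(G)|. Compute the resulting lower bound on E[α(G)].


E[|E(G)|] = C(176, 2)·p = 15400 · (1/1936) = 175/22.
E[α(G)] ≥ n − E[|E(G)|] = 176 − 175/22 = 3697/22.
Numerically: ≈ 168.0455.
(This is only a lower bound; the true E[α(G)] may be larger.)

E[α(G)] ≥ 3697/22 ≈ 168.0455.


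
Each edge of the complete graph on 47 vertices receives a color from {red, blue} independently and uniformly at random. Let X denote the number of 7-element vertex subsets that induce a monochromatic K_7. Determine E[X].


Let X = Σ_S X_S over the C(47, 7) = 62891499 subsets S of size 7, where X_S = 1 if the K_7 on S is monochromatic.
For a fixed S, the K_7 on S has C(7, 2) = 21 edges. P[all 21 edges red] = (1/2)^21, and likewise for blue, so P[monochromatic] = 2·(1/2)^21 = 2^{1 − 21} = 1/1048576.
By linearity: E[X] = C(47, 7) · 2^{1 − 21} = 62891499 · 1/1048576 = 62891499/1048576.
Numerically: E[X] ≈ 59.9780.

E[X] = C(47,7)·2^(1−C(7,2)) = 62891499/1048576 ≈ 59.9780.


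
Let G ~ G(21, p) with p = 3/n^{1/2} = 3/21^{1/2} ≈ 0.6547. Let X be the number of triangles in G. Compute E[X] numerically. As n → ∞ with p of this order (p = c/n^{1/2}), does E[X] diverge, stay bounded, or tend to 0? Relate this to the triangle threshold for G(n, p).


Number of potential triangles: C(21, 3) = 1330.
Each occurs with probability p³ ≈ (0.6547)³ ≈ 2.805659e-01.
By linearity: E[X] = C(21, 3)·p³ ≈ 1330 · 2.805659e-01 ≈ 373.1526.
Since α = 1/2 < 1, p = c/n^{1/2} ≫ 1/n is above the triangle threshold p ~ 1/n. Asymptotically E[X] ~ (c³/6)·n^{3(1−α)} = (3³/6)·n^{1.5} → ∞; triangles are abundant w.h.p.

E[X] ≈ 373.1526; in regime p = Θ(1/n^{1/2}) E[X] diverges (above the triangle threshold p ~ 1/n).


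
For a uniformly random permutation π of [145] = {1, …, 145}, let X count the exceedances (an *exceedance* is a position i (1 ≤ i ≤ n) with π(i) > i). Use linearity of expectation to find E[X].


Write X = Σ_{i=1}^{145} X_i, where X_i = 1_{π(i) > i}.
For each fixed i, π(i) is uniform over {1, …, 145} (marginal of a uniform permutation), so P[π(i) > i] = (n − i)/n. Summing: Σ_{i=1}^{145} (n − i)/n = (0 + 1 + … + 144)/145 = 145(145 − 1)/(2·145) = (145 − 1)/2.
Hence E[X] = Σ_{i=1}^{145} (145 − i)/145 = 72 ≈ 72.000000.

E[X] = 72 = 72.000000.


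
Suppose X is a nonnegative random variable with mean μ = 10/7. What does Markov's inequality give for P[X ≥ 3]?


μ = E[X] = 10/7, a = 3.
Markov: P[X ≥ 3] ≤ μ/a = (10/7)/3 = 10/21.
Numerically: ≈ 0.476190.
(Since a = 3 > μ = 1.428571, the bound 10/21 is < 1 and informative.)

P[X ≥ 3] ≤ 10/21 ≈ 0.476190.


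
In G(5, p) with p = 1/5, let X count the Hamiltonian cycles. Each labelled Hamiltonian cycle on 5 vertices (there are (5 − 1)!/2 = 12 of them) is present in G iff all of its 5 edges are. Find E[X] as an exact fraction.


K_5 has (5 − 1)!/2 = 12 labelled Hamiltonian cycles.
For each such Hamiltonian cycle H, let X_H = 1 if all 5 edges of H are present in G. Then P[X_H = 1] = p^{5} = (1/5)^{5} = 1/3125.
By linearity of expectation: E[X] = Σ_H E[X_H] = 12 · p^{5} = 12 · 1/3125 = 12/3125.
Numerically: E[X] ≈ 0.00384.

E[X] = 12 · (1/5)^{5} = 12/3125 ≈ 0.00384.


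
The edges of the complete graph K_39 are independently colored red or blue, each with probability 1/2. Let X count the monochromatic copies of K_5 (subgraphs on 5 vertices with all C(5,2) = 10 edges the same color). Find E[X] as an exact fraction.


Let X = Σ_S X_S over the C(39, 5) = 575757 subsets S of size 5, where X_S = 1 if the K_5 on S is monochromatic.
For a fixed S, the K_5 on S has C(5, 2) = 10 edges. P[all 10 edges red] = (1/2)^10, and likewise for blue, so P[monochromatic] = 2·(1/2)^10 = 2^{1 − 10} = 1/512.
Summing: E[X] = C(39, 5) · 2^{1 − 10} = 575757 · 1/512 = 575757/512.
Numerically: E[X] ≈ 1124.5254.

E[X] = C(39,5)·2^(1−C(5,2)) = 575757/512 ≈ 1124.5254.


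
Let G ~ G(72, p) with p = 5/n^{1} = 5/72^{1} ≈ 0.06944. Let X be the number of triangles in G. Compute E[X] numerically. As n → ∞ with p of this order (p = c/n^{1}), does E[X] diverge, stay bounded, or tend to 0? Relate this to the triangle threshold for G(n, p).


Number of potential triangles: C(72, 3) = 59640.
Each occurs with probability p³ ≈ (0.06944)³ ≈ 3.348980e-04.
By linearity: E[X] = C(72, 3)·p³ ≈ 59640 · 3.348980e-04 ≈ 19.9733.
Here α = 1, so p = 5/n is exactly at the triangle threshold p ~ 1/n. Asymptotically E[X] → c³/6 = 5³/6 = 125/6 ≈ 20.8333, a bounded constant. In this regime the triangle count is asymptotically Poisson(c³/6).

E[X] ≈ 19.9733; in regime p = Θ(1/n^{1}) E[X] stays bounded (at the triangle threshold p ~ 1/n).


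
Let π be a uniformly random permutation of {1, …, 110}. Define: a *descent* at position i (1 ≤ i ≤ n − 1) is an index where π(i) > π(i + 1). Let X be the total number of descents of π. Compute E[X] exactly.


Write X = Σ X_I over i = 1, …, 109, with X_I the indicator of one descent.
There are 109 indicators.
For each fixed i, the pair (π(i), π(i+1)) is a uniformly random ordered pair of distinct values from {1, …, 110}; by symmetry P[π(i) > π(i+1)] = 1/2.
By linearity: E[X] = 109 · (1/2) = (110 − 1) · (1/2) = 109/2 ≈ 54.50000.

E[X] = 109/2 = 54.50000.


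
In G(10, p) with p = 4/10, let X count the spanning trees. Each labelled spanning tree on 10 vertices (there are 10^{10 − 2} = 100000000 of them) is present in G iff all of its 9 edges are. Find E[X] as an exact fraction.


K_10 has 10^{10 − 2} = 100000000 labelled spanning trees.
For each such spanning tree H, let X_H = 1 if all 9 edges of H are present in G. Then P[X_H = 1] = p^{9} = (2/5)^{9} = 512/1953125.
Summing the indicators: E[X] = Σ_H E[X_H] = 100000000 · p^{9} = 100000000 · 512/1953125 = 131072/5.
Numerically: E[X] ≈ 2.621e+04.

E[X] = 100000000 · (2/5)^{9} = 131072/5 ≈ 2.621e+04.


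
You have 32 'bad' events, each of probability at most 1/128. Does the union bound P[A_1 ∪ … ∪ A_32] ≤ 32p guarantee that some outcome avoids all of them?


Union bound: P[∪_{i=1}^{32} A_i] ≤ Σ_i P[A_i] ≤ 32·p = 32·(1/128) = 1/4.
Numerically: 1/4 ≈ 0.2500000.
Is 1/4 < 1? YES.
Since P[∪ A_i] ≤ 1/4 < 1, the complement has P[∩ A_i^c] ≥ 1 − 1/4 = 3/4 > 0, so some outcome avoids every A_i.

32·p = 1/4 ≈ 0.2500000; existence CERTIFIED by the union bound.


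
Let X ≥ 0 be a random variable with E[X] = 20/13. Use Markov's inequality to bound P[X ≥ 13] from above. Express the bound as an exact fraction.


μ = E[X] = 20/13, a = 13.
Markov: P[X ≥ 13] ≤ μ/a = (20/13)/13 = 20/169.
Numerically: ≈ 0.118343.
(Since a = 13 > μ = 1.538462, the bound 20/169 is < 1 and informative.)

P[X ≥ 13] ≤ 20/169 ≈ 0.118343.


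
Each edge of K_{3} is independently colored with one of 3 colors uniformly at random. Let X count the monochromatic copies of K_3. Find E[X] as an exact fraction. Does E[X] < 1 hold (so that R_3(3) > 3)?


E[X] = C(3, 3) · 3^{1 − 3} = 1 · 3^{−2} = 1/9.
As a reduced fraction: E[X] = 1/9 ≈ 0.111.
Is E[X] < 1? YES.
Since E[X] < 1, there exists a 3-coloring of K_{3} with no monochromatic K_3; hence R_3(3) > 3.

E[X] = 1/9 ≈ 0.111; E[X] < 1, so R_3(3) > 3.


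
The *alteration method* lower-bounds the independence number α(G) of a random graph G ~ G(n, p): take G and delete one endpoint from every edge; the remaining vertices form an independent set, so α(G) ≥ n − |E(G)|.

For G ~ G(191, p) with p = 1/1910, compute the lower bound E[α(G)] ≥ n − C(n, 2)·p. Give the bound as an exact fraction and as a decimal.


E[|E(G)|] = C(191, 2)·p = 18145 · (1/1910) = 19/2.
E[α(G)] ≥ n − E[|E(G)|] = 191 − 19/2 = 363/2.
Numerically: ≈ 181.500.
(This is only a lower bound; the true E[α(G)] may be larger.)

E[α(G)] ≥ 363/2 ≈ 181.500.


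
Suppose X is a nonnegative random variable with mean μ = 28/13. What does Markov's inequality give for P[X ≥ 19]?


μ = E[X] = 28/13, a = 19.
Markov: P[X ≥ 19] ≤ μ/a = (28/13)/19 = 28/247.
Numerically: ≈ 0.1134.
(Since a = 19 > μ = 2.1538, the bound 28/247 is < 1 and informative.)

P[X ≥ 19] ≤ 28/247 ≈ 0.1134.


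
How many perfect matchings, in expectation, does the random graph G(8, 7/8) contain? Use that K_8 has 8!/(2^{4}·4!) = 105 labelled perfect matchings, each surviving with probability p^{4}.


K_8 has 8!/(2^{4}·4!) = 105 labelled perfect matchings.
For each such perfect matching H, let X_H = 1 if all 4 edges of H are present in G. Then P[X_H = 1] = p^{4} = (7/8)^{4} = 2401/4096.
By linearity of expectation: E[X] = Σ_H E[X_H] = 105 · p^{4} = 105 · 2401/4096 = 252105/4096.
Numerically: E[X] ≈ 61.55.

E[X] = 105 · (7/8)^{4} = 252105/4096 ≈ 61.55.


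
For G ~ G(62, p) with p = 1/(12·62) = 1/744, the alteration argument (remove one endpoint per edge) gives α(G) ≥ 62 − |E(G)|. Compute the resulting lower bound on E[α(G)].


E[|E(G)|] = C(62, 2)·p = 1891 · (1/744) = 61/24.
E[α(G)] ≥ n − E[|E(G)|] = 62 − 61/24 = 1427/24.
Numerically: ≈ 59.458.
(This is only a lower bound; the true E[α(G)] may be larger.)

E[α(G)] ≥ 1427/24 ≈ 59.458.


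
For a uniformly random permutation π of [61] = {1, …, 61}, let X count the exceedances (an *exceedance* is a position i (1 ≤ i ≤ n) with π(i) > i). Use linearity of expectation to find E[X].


Write X = Σ_{i=1}^{61} X_i, where X_i = 1_{π(i) > i}.
For each fixed i, π(i) is uniform over {1, …, 61} (marginal of a uniform permutation), so P[π(i) > i] = (n − i)/n. Summing: Σ_{i=1}^{61} (n − i)/n = (0 + 1 + … + 60)/61 = 61(61 − 1)/(2·61) = (61 − 1)/2.
Hence E[X] = Σ_{i=1}^{61} (61 − i)/61 = 30 ≈ 30.000000.

E[X] = 30 = 30.000000.


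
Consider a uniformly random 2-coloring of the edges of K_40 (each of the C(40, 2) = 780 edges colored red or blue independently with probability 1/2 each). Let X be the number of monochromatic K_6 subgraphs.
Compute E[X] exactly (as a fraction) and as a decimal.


Let X = Σ_S X_S over the C(40, 6) = 3838380 subsets S of size 6, where X_S = 1 if the K_6 on S is monochromatic.
For a fixed S, the K_6 on S has C(6, 2) = 15 edges. P[all 15 edges red] = (1/2)^15, and likewise for blue, so P[monochromatic] = 2·(1/2)^15 = 2^{1 − 15} = 1/16384.
By linearity of expectation: E[X] = C(40, 6) · 2^{1 − 15} = 3838380 · 1/16384 = 959595/4096.
Numerically: E[X] ≈ 234.276.

E[X] = C(40,6)·2^(1−C(6,2)) = 959595/4096 ≈ 234.276.


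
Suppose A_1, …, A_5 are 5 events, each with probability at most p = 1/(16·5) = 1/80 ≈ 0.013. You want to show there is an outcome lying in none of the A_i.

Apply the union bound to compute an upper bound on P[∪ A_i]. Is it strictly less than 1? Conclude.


Union bound: P[∪_{i=1}^{5} A_i] ≤ Σ_i P[A_i] ≤ 5·p = 5·(1/80) = 1/16.
Numerically: 1/16 ≈ 0.062.
Is 1/16 < 1? YES.
Since P[∪ A_i] ≤ 1/16 < 1, the complement has P[∩ A_i^c] ≥ 1 − 1/16 = 15/16 > 0, so some outcome avoids every A_i.

5·p = 1/16 ≈ 0.062; existence CERTIFIED by the union bound.


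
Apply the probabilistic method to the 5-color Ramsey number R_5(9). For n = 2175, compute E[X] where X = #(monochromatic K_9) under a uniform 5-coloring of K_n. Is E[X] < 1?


E[X] = C(2175, 9) · 5^{1 − 36} = 2952382442121838483046575 · 5^{−35} = 2952382442121838483046575/2910383045673370361328125.
As a reduced fraction: E[X] = 118095297684873539321863/116415321826934814453125 ≈ 1.014431.
Is E[X] < 1? NO.
Since E[X] ≥ 1, the first-moment bound is inconclusive at n = 2175; it does NOT by itself certify R_5(9) > 2175.

E[X] = 118095297684873539321863/116415321826934814453125 ≈ 1.014431; E[X] ≥ 1; first-moment method inconclusive here.


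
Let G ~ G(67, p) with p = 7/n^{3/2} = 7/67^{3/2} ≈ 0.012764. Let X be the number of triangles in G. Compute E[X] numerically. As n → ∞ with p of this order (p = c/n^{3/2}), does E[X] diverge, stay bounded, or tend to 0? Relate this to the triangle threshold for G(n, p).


Number of potential triangles: C(67, 3) = 47905.
Each occurs with probability p³ ≈ (0.012764)³ ≈ 2.0794932e-06.
By linearity: E[X] = C(67, 3)·p³ ≈ 47905 · 2.0794932e-06 ≈ 0.09962.
Since α = 3/2 > 1, p = c/n^{3/2} = o(1/n) is below the triangle threshold p ~ 1/n. Asymptotically E[X] ~ (c³/6)·n^{3(1−α)} = (7³/6)·n^{-1.5} → 0, so by Markov's inequality G has no triangles w.h.p.

E[X] ≈ 0.09962; in regime p = Θ(1/n^{3/2}) E[X] tends to 0 (below the triangle threshold p ~ 1/n).


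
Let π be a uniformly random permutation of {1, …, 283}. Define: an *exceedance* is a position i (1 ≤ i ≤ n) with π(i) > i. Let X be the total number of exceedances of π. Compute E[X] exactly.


Write X = Σ_{i=1}^{283} X_i, where X_i = 1_{π(i) > i}.
For each fixed i, π(i) is uniform over {1, …, 283} (marginal of a uniform permutation), so P[π(i) > i] = (n − i)/n. Summing: Σ_{i=1}^{283} (n − i)/n = (0 + 1 + … + 282)/283 = 283(283 − 1)/(2·283) = (283 − 1)/2.
Hence E[X] = Σ_{i=1}^{283} (283 − i)/283 = 141 ≈ 141.0000.

E[X] = 141 = 141.0000.


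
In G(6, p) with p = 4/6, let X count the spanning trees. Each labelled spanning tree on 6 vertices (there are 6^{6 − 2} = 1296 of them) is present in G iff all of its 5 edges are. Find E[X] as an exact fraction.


K_6 has 6^{6 − 2} = 1296 labelled spanning trees.
For each such spanning tree H, let X_H = 1 if all 5 edges of H are present in G. Then P[X_H = 1] = p^{5} = (2/3)^{5} = 32/243.
By linearity: E[X] = Σ_H E[X_H] = 1296 · p^{5} = 1296 · 32/243 = 512/3.
Numerically: E[X] ≈ 170.7.

E[X] = 1296 · (2/3)^{5} = 512/3 ≈ 170.7.


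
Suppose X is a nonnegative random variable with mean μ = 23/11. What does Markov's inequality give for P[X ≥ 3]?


μ = E[X] = 23/11, a = 3.
Markov: P[X ≥ 3] ≤ μ/a = (23/11)/3 = 23/33.
Numerically: ≈ 0.69697.
(Since a = 3 > μ = 2.09091, the bound 23/33 is < 1 and informative.)

P[X ≥ 3] ≤ 23/33 ≈ 0.69697.


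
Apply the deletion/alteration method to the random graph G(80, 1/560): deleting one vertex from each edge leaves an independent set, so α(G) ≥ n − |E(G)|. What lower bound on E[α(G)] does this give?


E[|E(G)|] = C(80, 2)·p = 3160 · (1/560) = 79/14.
E[α(G)] ≥ n − E[|E(G)|] = 80 − 79/14 = 1041/14.
Numerically: ≈ 74.3571.
(This is only a lower bound; the true E[α(G)] may be larger.)

E[α(G)] ≥ 1041/14 ≈ 74.3571.


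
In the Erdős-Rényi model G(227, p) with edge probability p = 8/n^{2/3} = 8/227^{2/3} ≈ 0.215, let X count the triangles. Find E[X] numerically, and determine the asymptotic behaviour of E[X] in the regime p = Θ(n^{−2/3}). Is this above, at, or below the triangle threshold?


Number of potential triangles: C(227, 3) = 1923825.
Each occurs with probability p³ ≈ (0.215)³ ≈ 9.936152e-03.
By linearity: E[X] = C(227, 3)·p³ ≈ 1923825 · 9.936152e-03 ≈ 19115.4185.
Since α = 2/3 < 1, p = c/n^{2/3} ≫ 1/n is above the triangle threshold p ~ 1/n. Asymptotically E[X] ~ (c³/6)·n^{3(1−α)} = (8³/6)·n^{1} → ∞; triangles are abundant w.h.p.

E[X] ≈ 19115.4185; in regime p = Θ(1/n^{2/3}) E[X] diverges (above the triangle threshold p ~ 1/n).


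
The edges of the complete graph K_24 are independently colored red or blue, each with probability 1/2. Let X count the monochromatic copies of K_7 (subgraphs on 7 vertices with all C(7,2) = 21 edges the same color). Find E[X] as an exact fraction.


Let X = Σ_S X_S over the C(24, 7) = 346104 subsets S of size 7, where X_S = 1 if the K_7 on S is monochromatic.
For a fixed S, the K_7 on S has C(7, 2) = 21 edges. P[all 21 edges red] = (1/2)^21, and likewise for blue, so P[monochromatic] = 2·(1/2)^21 = 2^{1 − 21} = 1/1048576.
By linearity: E[X] = C(24, 7) · 2^{1 − 21} = 346104 · 1/1048576 = 43263/131072.
Numerically: E[X] ≈ 0.3301.

E[X] = C(24,7)·2^(1−C(7,2)) = 43263/131072 ≈ 0.3301.


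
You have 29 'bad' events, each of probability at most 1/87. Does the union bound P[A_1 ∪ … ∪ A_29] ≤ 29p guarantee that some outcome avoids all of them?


Union bound: P[∪_{i=1}^{29} A_i] ≤ Σ_i P[A_i] ≤ 29·p = 29·(1/87) = 1/3.
Numerically: 1/3 ≈ 0.333.
Is 1/3 < 1? YES.
Since P[∪ A_i] ≤ 1/3 < 1, the complement has P[∩ A_i^c] ≥ 1 − 1/3 = 2/3 > 0, so some outcome avoids every A_i.

29·p = 1/3 ≈ 0.333; existence CERTIFIED by the union bound.
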